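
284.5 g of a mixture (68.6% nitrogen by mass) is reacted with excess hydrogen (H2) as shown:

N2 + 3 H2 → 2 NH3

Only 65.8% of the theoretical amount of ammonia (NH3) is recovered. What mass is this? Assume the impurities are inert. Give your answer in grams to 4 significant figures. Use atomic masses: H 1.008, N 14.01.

Pure N2 available = 284.5 g × 0.686 = 195.17 g.
M(N2) = 2(14.01) = 28.02 g/mol.
M(NH3) = 14.01 + 3(1.008) = 17.034 g/mol.
n(N2) = 195.17 g / 28.02 g/mol = 6.9653 mol.
From the equation the N2:NH3 mole ratio is 1:2, so n(NH3) = 6.9653 × 2/1 = 13.931 mol.
Mass of NH3 = 13.931 mol × 17.034 g/mol = 237.29 g.
Actual mass collected = 237.29 g × 0.658 = 156.14 g.

156.1 g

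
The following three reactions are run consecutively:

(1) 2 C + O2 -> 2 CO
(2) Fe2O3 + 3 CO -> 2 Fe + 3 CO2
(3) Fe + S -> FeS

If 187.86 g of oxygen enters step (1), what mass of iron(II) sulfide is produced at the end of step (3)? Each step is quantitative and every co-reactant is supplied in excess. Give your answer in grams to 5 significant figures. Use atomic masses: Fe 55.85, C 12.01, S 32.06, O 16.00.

M(O2) = 2(16.00) = 32.00 g/mol.
M(FeS) = 55.85 + 32.06 = 87.91 g/mol.
n(O2) = 187.86 / 32.00 = 5.87063 mol.
Reaction (1): O2→CO ratio 1:2 ⇒ n(CO) = 11.7413 mol.
Reaction (2): CO→Fe ratio 3:2 ⇒ n(Fe) = 7.82750 mol.
Reaction (3): Fe→FeS ratio 1:1 ⇒ n(FeS) = 7.82750 mol.
Mass of FeS = 7.82750 × 87.91 = 688.116 g.

688.12 g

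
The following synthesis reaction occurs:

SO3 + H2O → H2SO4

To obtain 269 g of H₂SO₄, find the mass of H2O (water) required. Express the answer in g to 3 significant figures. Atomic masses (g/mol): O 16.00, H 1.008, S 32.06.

M(H2SO4) = 2(1.008) + 32.06 + 4(16.00) = 98.076 g/mol.
M(H2O) = 2(1.008) + 16.00 = 18.016 g/mol.
n(H2SO4) = 269.0 g / 98.076 g/mol = 2.743 mol.
From the equation the H2SO4:H2O mole ratio is 1:1, so n(H2O) = 2.743 × 1/1 = 2.743 mol.
Mass of H2O = 2.743 mol × 18.016 g/mol = 49.41 g.

49.4 g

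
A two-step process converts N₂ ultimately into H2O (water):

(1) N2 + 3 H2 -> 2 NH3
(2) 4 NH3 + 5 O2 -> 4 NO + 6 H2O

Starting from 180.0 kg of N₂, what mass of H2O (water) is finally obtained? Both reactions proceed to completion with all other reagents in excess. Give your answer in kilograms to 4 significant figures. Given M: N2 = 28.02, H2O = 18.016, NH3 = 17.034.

180.0 kg = 180000 g.
n(N2) = 180000 / 28.02 = 6424.0 mol.
Step 1 gives a 1:2 ratio of N2 to NH3, so n(NH3) = 12848 mol.
In step 2 the NH3:H2O ratio is 4:6, so n(H2O) = 19272 mol.
Mass of H2O = 19272 × 18.016 = 347200 g = 347.2 kg.

347.2 kg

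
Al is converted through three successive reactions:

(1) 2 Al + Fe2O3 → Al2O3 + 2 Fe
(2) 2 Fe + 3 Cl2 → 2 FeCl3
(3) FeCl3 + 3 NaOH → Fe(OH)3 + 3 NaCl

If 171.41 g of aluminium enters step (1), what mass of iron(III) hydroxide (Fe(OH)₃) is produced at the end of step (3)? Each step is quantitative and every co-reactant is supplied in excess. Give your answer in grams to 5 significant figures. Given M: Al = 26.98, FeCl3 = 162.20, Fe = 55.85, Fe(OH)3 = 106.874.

678.99 g

n(Al) = 171.41 / 26.98 = 6.35322 mol.
Reaction (1): Al→Fe ratio 2:2 ⇒ n(Fe) = 6.35322 mol.
Reaction (2): Fe→FeCl3 ratio 2:2 ⇒ n(FeCl3) = 6.35322 mol.
Reaction (3): FeCl3→Fe(OH)3 ratio 1:1 ⇒ n(Fe(OH)3) = 6.35322 mol.
Mass of Fe(OH)3 = 6.35322 × 106.874 = 678.995 g.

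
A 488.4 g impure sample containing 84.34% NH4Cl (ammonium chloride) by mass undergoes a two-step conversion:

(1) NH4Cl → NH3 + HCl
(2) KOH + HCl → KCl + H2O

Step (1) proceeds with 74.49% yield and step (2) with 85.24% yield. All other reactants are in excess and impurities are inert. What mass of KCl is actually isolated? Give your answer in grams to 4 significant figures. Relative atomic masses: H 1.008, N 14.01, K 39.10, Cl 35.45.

Pure NH4Cl = 488.4 × 0.8434 = 411.92 g.
M(NH4Cl) = 14.01 + 4(1.008) + 35.45 = 53.492 g/mol.
M(KCl) = 39.10 + 35.45 = 74.55 g/mol.
n(NH4Cl) = 411.92 / 53.492 = 7.7005 mol.
Step 1 (NH4Cl:HCl = 1:1): theoretical n(HCl) = 7.7005 mol; at 74.49% yield, n(HCl) = 5.7361 mol.
Step 2 (HCl:KCl = 1:1): theoretical n(KCl) = 5.7361 mol, so theoretical mass = 5.7361 × 74.55 = 427.63 g.
At 85.24% yield, actual mass of KCl = 427.63 × 0.8524 = 364.51 g.

364.5 g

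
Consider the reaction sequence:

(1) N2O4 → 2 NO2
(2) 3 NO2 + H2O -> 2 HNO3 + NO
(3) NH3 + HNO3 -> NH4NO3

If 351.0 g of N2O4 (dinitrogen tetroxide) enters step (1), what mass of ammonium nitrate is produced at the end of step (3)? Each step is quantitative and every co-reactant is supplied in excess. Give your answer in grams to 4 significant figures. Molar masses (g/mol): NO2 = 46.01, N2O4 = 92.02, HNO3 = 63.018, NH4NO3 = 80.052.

n(N2O4) = 351.0 / 92.02 = 3.8144 mol.
Reaction (1): N2O4→NO2 ratio 1:2 ⇒ n(NO2) = 7.6288 mol.
Reaction (2): NO2→HNO3 ratio 3:2 ⇒ n(HNO3) = 5.0859 mol.
Reaction (3): HNO3→NH4NO3 ratio 1:1 ⇒ n(NH4NO3) = 5.0859 mol.
Mass of NH4NO3 = 5.0859 × 80.052 = 407.13 g.

407.1 g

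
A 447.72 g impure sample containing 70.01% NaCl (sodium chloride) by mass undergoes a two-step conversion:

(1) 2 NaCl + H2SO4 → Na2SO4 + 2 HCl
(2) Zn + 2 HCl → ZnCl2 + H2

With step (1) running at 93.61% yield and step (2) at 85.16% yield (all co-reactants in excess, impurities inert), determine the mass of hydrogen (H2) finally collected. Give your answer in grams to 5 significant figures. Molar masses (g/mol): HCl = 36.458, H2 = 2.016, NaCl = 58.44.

4.3100 g

Pure NaCl = 447.72 × 0.7001 = 313.449 g.
n(NaCl) = 313.449 / 58.44 = 5.36360 mol.
Step 1 (NaCl:HCl = 2:2): theoretical n(HCl) = 5.36360 mol; at 93.61% yield, n(HCl) = 5.02087 mol.
Step 2 (HCl:H2 = 2:1): theoretical n(H2) = 2.51043 mol, so theoretical mass = 2.51043 × 2.016 = 5.06103 g.
At 85.16% yield, actual mass of H2 = 5.06103 × 0.8516 = 4.30998 g.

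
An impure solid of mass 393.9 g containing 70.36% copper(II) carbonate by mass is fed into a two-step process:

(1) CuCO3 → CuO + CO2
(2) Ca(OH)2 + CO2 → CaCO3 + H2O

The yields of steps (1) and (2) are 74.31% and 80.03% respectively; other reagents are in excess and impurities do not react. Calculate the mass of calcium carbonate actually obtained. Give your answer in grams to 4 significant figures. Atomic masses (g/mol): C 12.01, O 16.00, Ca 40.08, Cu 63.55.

Pure CuCO3 = 393.9 × 0.7036 = 277.15 g.
M(CuCO3) = 63.55 + 12.01 + 3(16.00) = 123.56 g/mol.
M(CaCO3) = 40.08 + 12.01 + 3(16.00) = 100.09 g/mol.
n(CuCO3) = 277.15 / 123.56 = 2.2430 mol.
Step 1 (CuCO3:CO2 = 1:1): theoretical n(CO2) = 2.2430 mol; at 74.31% yield, n(CO2) = 1.6668 mol.
Step 2 (CO2:CaCO3 = 1:1): theoretical n(CaCO3) = 1.6668 mol, so theoretical mass = 1.6668 × 100.09 = 166.83 g.
At 80.03% yield, actual mass of CaCO3 = 166.83 × 0.8003 = 133.51 g.

133.5 g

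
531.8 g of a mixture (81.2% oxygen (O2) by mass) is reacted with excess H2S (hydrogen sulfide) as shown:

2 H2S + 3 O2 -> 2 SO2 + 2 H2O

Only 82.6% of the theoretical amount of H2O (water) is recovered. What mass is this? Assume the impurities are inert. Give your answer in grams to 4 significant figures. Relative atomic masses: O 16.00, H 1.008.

133.9 g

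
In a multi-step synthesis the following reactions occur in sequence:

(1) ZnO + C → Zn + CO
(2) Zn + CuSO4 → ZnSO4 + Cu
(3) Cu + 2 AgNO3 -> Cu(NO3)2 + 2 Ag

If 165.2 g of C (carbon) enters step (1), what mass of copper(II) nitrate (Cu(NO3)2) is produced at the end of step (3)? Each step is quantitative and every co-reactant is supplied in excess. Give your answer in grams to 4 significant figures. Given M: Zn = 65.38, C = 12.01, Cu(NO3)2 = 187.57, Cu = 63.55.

2580 g

n(C) = 165.2 / 12.01 = 13.755 mol.
Reaction (1): C→Zn ratio 1:1 ⇒ n(Zn) = 13.755 mol.
Reaction (2): Zn→Cu ratio 1:1 ⇒ n(Cu) = 13.755 mol.
Reaction (3): Cu→Cu(NO3)2 ratio 1:1 ⇒ n(Cu(NO3)2) = 13.755 mol.
Mass of Cu(NO3)2 = 13.755 × 187.57 = 2580.1 g.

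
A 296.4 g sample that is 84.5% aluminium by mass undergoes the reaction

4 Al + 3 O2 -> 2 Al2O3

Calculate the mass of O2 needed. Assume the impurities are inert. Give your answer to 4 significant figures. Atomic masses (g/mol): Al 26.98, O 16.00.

Mass of pure Al = 296.4 g × 0.845 = 250.46 g.
M(Al) = 26.98 g/mol.
M(O2) = 2(16.00) = 32.00 g/mol.
n(Al) = 250.46 g / 26.98 g/mol = 9.2831 mol.
From the equation the Al:O2 mole ratio is 4:3, so n(O2) = 9.2831 × 3/4 = 6.9623 mol.
Mass of O2 = 6.9623 mol × 32.00 g/mol = 222.79 g.

222.8 g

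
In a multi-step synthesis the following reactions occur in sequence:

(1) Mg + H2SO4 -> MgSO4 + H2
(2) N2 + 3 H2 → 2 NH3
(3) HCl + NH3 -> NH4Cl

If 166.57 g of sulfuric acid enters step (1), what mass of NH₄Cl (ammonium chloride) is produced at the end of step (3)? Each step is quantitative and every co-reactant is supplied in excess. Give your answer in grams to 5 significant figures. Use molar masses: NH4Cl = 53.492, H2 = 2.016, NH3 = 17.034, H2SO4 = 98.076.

60.566 g

n(H2SO4) = 166.57 / 98.076 = 1.69838 mol.
Reaction (1): H2SO4→H2 ratio 1:1 ⇒ n(H2) = 1.69838 mol.
Reaction (2): H2→NH3 ratio 3:2 ⇒ n(NH3) = 1.13225 mol.
Reaction (3): NH3→NH4Cl ratio 1:1 ⇒ n(NH4Cl) = 1.13225 mol.
Mass of NH4Cl = 1.13225 × 53.492 = 60.5664 g.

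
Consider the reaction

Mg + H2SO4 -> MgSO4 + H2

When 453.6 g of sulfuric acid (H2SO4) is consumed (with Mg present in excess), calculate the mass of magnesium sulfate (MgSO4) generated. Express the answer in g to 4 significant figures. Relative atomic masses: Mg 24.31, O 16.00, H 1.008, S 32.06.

M(H2SO4) = 2(1.008) + 32.06 + 4(16.00) = 98.076 g/mol.
M(MgSO4) = 24.31 + 32.06 + 4(16.00) = 120.37 g/mol.
n(H2SO4) = 453.60 g / 98.076 g/mol = 4.6250 mol.
From the equation the H2SO4:MgSO4 mole ratio is 1:1, so n(MgSO4) = 4.6250 × 1/1 = 4.6250 mol.
Mass of MgSO4 = 4.6250 mol × 120.37 g/mol = 556.71 g.

556.7 g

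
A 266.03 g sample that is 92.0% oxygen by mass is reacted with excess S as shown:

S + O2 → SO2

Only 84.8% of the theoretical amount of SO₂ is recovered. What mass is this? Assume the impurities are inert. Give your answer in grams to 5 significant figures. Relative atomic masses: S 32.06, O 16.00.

415.48 g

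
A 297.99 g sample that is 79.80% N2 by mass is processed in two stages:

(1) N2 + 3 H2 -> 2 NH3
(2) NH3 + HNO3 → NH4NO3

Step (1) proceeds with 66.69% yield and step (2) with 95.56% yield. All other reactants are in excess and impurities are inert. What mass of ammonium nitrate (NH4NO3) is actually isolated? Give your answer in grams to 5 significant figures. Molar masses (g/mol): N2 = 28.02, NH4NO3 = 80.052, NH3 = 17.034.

865.92 g

Pure N2 = 297.99 × 0.7980 = 237.796 g.
n(N2) = 237.796 / 28.02 = 8.48665 mol.
Step 1 (N2:NH3 = 1:2): theoretical n(NH3) = 16.9733 mol; at 66.69% yield, n(NH3) = 11.3195 mol.
Step 2 (NH3:NH4NO3 = 1:1): theoretical n(NH4NO3) = 11.3195 mol, so theoretical mass = 11.3195 × 80.052 = 906.148 g.
At 95.56% yield, actual mass of NH4NO3 = 906.148 × 0.9556 = 865.915 g.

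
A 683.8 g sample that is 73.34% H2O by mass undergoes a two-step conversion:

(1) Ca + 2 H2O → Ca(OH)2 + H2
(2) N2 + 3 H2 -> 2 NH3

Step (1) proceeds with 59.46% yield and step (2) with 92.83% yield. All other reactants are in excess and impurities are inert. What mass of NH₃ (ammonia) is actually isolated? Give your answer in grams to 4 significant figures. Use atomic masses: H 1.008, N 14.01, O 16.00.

Pure H2O = 683.8 × 0.7334 = 501.50 g.
M(H2O) = 2(1.008) + 16.00 = 18.016 g/mol.
M(NH3) = 14.01 + 3(1.008) = 17.034 g/mol.
n(H2O) = 501.50 / 18.016 = 27.836 mol.
Step 1 (H2O:H2 = 2:1): theoretical n(H2) = 13.918 mol; at 59.46% yield, n(H2) = 8.2757 mol.
Step 2 (H2:NH3 = 3:2): theoretical n(NH3) = 5.5172 mol, so theoretical mass = 5.5172 × 17.034 = 93.979 g.
At 92.83% yield, actual mass of NH3 = 93.979 × 0.9283 = 87.241 g.

87.24 g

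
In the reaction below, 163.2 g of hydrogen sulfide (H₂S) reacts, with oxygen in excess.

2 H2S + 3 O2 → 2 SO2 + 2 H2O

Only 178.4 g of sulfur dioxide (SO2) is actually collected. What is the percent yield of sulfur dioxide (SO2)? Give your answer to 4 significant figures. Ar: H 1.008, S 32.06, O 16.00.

58.15 %

M(H2S) = 2(1.008) + 32.06 = 34.076 g/mol.
M(SO2) = 32.06 + 2(16.00) = 64.06 g/mol.
n(H2S) = 163.20 g / 34.076 g/mol = 4.7893 mol.
From the equation the H2S:SO2 mole ratio is 2:2, so n(SO2) = 4.7893 × 2/2 = 4.7893 mol.
Mass of SO2 = 4.7893 mol × 64.06 g/mol = 306.80 g.
This is the theoretical yield. Percent yield = 178.4 g / 306.80 g × 100% = 58.148%.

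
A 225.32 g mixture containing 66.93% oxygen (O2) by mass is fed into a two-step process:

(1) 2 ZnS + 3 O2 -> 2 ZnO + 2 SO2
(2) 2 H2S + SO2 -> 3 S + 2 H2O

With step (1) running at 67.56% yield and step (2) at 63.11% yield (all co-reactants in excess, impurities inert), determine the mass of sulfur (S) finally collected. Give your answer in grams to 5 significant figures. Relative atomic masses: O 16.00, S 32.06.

Pure O2 = 225.32 × 0.6693 = 150.807 g.
M(O2) = 2(16.00) = 32.00 g/mol.
M(S) = 32.06 g/mol.
n(O2) = 150.807 / 32.00 = 4.71271 mol.
Step 1 (O2:SO2 = 3:2): theoretical n(SO2) = 3.14181 mol; at 67.56% yield, n(SO2) = 2.12260 mol.
Step 2 (SO2:S = 1:3): theoretical n(S) = 6.36781 mol, so theoretical mass = 6.36781 × 32.06 = 204.152 g.
At 63.11% yield, actual mass of S = 204.152 × 0.6311 = 128.840 g.

128.84 g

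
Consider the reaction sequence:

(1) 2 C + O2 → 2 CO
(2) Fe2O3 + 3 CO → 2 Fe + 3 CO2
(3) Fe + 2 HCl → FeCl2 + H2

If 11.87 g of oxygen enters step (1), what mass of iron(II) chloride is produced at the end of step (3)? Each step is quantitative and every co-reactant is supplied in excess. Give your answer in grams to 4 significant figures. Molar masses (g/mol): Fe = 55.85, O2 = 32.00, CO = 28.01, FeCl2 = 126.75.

62.69 g

n(O2) = 11.87 / 32.00 = 0.37094 mol.
Reaction (1): O2→CO ratio 1:2 ⇒ n(CO) = 0.74187 mol.
Reaction (2): CO→Fe ratio 3:2 ⇒ n(Fe) = 0.49458 mol.
Reaction (3): Fe→FeCl2 ratio 1:1 ⇒ n(FeCl2) = 0.49458 mol.
Mass of FeCl2 = 0.49458 × 126.75 = 62.688 g.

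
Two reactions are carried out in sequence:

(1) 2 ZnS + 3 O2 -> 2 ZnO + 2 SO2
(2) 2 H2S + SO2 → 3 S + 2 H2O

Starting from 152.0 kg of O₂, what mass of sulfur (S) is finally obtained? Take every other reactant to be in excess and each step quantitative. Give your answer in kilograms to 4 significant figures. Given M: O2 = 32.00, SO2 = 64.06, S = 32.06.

304.6 kg

152.0 kg = 152000 g.
n(O2) = 152000 / 32.00 = 4750.0 mol.
Step 1 gives a 3:2 ratio of O2 to SO2, so n(SO2) = 3166.7 mol.
In step 2 the SO2:S ratio is 1:3, so n(S) = 9500.0 mol.
Mass of S = 9500.0 × 32.06 = 304570 g = 304.6 kg.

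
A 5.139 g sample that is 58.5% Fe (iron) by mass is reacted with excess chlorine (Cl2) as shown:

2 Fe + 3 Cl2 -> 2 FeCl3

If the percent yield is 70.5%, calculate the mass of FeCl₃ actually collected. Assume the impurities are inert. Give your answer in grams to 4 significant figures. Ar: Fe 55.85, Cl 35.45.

Pure Fe available = 5.139 g × 0.585 = 3.0063 g.
M(Fe) = 55.85 g/mol.
M(FeCl3) = 55.85 + 3(35.45) = 162.20 g/mol.
n(Fe) = 3.0063 g / 55.85 g/mol = 0.053828 mol.
From the equation the Fe:FeCl3 mole ratio is 2:2, so n(FeCl3) = 0.053828 × 2/2 = 0.053828 mol.
Mass of FeCl3 = 0.053828 mol × 162.20 g/mol = 8.7310 g.
Actual mass collected = 8.7310 g × 0.705 = 6.1553 g.

6.155 g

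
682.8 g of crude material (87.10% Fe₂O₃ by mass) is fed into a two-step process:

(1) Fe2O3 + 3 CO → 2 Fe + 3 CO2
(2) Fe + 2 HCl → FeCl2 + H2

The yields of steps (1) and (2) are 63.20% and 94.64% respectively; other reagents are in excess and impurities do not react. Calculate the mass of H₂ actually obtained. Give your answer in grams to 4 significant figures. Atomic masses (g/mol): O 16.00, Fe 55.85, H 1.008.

Pure Fe2O3 = 682.8 × 0.8710 = 594.72 g.
M(Fe2O3) = 2(55.85) + 3(16.00) = 159.70 g/mol.
M(H2) = 2(1.008) = 2.016 g/mol.
n(Fe2O3) = 594.72 / 159.70 = 3.7240 mol.
Step 1 (Fe2O3:Fe = 1:2): theoretical n(Fe) = 7.4479 mol; at 63.20% yield, n(Fe) = 4.7071 mol.
Step 2 (Fe:H2 = 1:1): theoretical n(H2) = 4.7071 mol, so theoretical mass = 4.7071 × 2.016 = 9.4895 g.
At 94.64% yield, actual mass of H2 = 9.4895 × 0.9464 = 8.9809 g.

8.981 g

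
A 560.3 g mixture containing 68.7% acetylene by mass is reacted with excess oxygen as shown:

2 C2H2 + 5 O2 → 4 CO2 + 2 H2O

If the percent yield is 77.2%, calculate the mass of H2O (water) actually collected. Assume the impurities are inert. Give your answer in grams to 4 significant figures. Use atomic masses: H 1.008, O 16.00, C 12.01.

205.6 g

Pure C2H2 available = 560.3 g × 0.687 = 384.93 g.
M(C2H2) = 2(12.01) + 2(1.008) = 26.036 g/mol.
M(H2O) = 2(1.008) + 16.00 = 18.016 g/mol.
n(C2H2) = 384.93 g / 26.036 g/mol = 14.784 mol.
From the equation the C2H2:H2O mole ratio is 2:2, so n(H2O) = 14.784 × 2/2 = 14.784 mol.
Mass of H2O = 14.784 mol × 18.016 g/mol = 266.36 g.
Actual mass collected = 266.36 g × 0.772 = 205.63 g.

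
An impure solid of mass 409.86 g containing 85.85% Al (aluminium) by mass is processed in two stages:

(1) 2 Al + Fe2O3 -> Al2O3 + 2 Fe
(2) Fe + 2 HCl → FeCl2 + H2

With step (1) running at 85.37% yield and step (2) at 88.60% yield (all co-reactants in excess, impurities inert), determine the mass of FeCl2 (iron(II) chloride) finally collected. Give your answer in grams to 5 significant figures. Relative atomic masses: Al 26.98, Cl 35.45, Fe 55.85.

1250.3 g

Pure Al = 409.86 × 0.8585 = 351.865 g.
M(Al) = 26.98 g/mol.
M(FeCl2) = 55.85 + 2(35.45) = 126.75 g/mol.
n(Al) = 351.865 / 26.98 = 13.0417 mol.
Step 1 (Al:Fe = 2:2): theoretical n(Fe) = 13.0417 mol; at 85.37% yield, n(Fe) = 11.1337 mol.
Step 2 (Fe:FeCl2 = 1:1): theoretical n(FeCl2) = 11.1337 mol, so theoretical mass = 11.1337 × 126.75 = 1411.20 g.
At 88.60% yield, actual mass of FeCl2 = 1411.20 × 0.8860 = 1250.32 g.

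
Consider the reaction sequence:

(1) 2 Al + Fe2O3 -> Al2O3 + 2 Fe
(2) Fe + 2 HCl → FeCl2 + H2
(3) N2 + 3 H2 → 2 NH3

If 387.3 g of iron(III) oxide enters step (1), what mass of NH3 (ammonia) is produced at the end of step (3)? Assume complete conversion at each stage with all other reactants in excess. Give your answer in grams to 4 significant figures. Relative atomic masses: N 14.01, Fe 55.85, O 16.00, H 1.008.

55.08 g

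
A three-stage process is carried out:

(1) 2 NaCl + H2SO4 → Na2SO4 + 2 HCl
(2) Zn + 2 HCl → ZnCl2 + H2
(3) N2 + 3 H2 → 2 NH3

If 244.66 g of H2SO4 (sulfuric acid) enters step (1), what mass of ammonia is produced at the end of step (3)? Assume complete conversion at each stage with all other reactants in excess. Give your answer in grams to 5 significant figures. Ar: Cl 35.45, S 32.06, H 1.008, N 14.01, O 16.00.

M(H2SO4) = 2(1.008) + 32.06 + 4(16.00) = 98.076 g/mol.
M(NH3) = 14.01 + 3(1.008) = 17.034 g/mol.
n(H2SO4) = 244.66 / 98.076 = 2.49460 mol.
Reaction (1): H2SO4→HCl ratio 1:2 ⇒ n(HCl) = 4.98919 mol.
Reaction (2): HCl→H2 ratio 2:1 ⇒ n(H2) = 2.49460 mol.
Reaction (3): H2→NH3 ratio 3:2 ⇒ n(NH3) = 1.66306 mol.
Mass of NH3 = 1.66306 × 17.034 = 28.3286 g.

28.329 g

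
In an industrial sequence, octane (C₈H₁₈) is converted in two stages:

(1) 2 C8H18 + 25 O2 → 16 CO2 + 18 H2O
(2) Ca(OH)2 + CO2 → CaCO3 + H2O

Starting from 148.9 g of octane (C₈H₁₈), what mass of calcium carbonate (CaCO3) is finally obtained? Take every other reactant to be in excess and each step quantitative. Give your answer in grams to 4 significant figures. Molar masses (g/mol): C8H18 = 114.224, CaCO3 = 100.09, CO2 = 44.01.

n(C8H18) = 148.90 / 114.224 = 1.3036 mol.
Step 1 gives a 2:16 ratio of C8H18 to CO2, so n(CO2) = 10.429 mol.
In step 2 the CO2:CaCO3 ratio is 1:1, so n(CaCO3) = 10.429 mol.
Mass of CaCO3 = 10.429 × 100.09 = 1043.8 g.

1044 g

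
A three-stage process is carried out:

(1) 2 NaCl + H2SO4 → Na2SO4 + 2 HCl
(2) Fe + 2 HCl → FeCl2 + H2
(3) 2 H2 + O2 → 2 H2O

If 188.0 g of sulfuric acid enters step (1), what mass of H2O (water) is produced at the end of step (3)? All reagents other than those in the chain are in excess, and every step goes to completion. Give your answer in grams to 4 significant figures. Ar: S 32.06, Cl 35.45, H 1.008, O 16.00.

M(H2SO4) = 2(1.008) + 32.06 + 4(16.00) = 98.076 g/mol.
M(H2O) = 2(1.008) + 16.00 = 18.016 g/mol.
n(H2SO4) = 188.0 / 98.076 = 1.9169 mol.
Reaction (1): H2SO4→HCl ratio 1:2 ⇒ n(HCl) = 3.8338 mol.
Reaction (2): HCl→H2 ratio 2:1 ⇒ n(H2) = 1.9169 mol.
Reaction (3): H2→H2O ratio 2:2 ⇒ n(H2O) = 1.9169 mol.
Mass of H2O = 1.9169 × 18.016 = 34.535 g.

34.53 g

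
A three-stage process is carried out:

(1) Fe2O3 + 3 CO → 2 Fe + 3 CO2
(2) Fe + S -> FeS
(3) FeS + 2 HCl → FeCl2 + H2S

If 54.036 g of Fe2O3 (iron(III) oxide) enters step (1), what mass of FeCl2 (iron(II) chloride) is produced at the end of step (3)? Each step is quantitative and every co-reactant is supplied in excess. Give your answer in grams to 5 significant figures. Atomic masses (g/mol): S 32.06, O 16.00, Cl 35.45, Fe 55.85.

M(Fe2O3) = 2(55.85) + 3(16.00) = 159.70 g/mol.
M(FeCl2) = 55.85 + 2(35.45) = 126.75 g/mol.
n(Fe2O3) = 54.036 / 159.70 = 0.338359 mol.
Reaction (1): Fe2O3→Fe ratio 1:2 ⇒ n(Fe) = 0.676719 mol.
Reaction (2): Fe→FeS ratio 1:1 ⇒ n(FeS) = 0.676719 mol.
Reaction (3): FeS→FeCl2 ratio 1:1 ⇒ n(FeCl2) = 0.676719 mol.
Mass of FeCl2 = 0.676719 × 126.75 = 85.7741 g.

85.774 g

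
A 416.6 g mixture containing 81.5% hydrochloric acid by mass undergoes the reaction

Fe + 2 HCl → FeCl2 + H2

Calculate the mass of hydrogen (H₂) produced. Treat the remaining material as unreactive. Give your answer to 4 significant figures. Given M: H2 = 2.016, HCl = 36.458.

9.387 g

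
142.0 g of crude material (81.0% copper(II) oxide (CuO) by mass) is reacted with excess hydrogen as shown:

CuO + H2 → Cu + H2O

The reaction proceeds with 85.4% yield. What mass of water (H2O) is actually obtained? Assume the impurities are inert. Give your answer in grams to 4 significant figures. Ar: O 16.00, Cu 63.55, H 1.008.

Pure CuO available = 142.0 g × 0.810 = 115.02 g.
M(CuO) = 63.55 + 16.00 = 79.55 g/mol.
M(H2O) = 2(1.008) + 16.00 = 18.016 g/mol.
n(CuO) = 115.02 g / 79.55 g/mol = 1.4459 mol.
From the equation the CuO:H2O mole ratio is 1:1, so n(H2O) = 1.4459 × 1/1 = 1.4459 mol.
Mass of H2O = 1.4459 mol × 18.016 g/mol = 26.049 g.
Actual mass collected = 26.049 g × 0.854 = 22.246 g.

22.25 g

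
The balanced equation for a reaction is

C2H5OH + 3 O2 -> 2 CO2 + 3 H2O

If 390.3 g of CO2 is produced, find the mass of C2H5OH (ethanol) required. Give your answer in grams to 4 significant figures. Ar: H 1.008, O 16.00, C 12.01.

204.3 g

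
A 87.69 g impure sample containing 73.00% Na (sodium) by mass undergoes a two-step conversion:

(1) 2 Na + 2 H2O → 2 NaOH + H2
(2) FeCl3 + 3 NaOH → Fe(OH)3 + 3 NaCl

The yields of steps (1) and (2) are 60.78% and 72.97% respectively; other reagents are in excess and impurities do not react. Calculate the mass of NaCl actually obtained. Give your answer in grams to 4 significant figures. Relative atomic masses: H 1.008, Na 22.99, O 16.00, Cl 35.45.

72.17 g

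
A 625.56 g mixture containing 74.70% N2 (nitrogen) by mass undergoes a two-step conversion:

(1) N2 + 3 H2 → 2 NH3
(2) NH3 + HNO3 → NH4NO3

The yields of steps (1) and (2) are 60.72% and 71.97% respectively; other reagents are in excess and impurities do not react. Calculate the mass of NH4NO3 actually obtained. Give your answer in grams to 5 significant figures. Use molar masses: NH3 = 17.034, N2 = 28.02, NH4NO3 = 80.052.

Pure N2 = 625.56 × 0.7470 = 467.293 g.
n(N2) = 467.293 / 28.02 = 16.6771 mol.
Step 1 (N2:NH3 = 1:2): theoretical n(NH3) = 33.3543 mol; at 60.72% yield, n(NH3) = 20.2527 mol.
Step 2 (NH3:NH4NO3 = 1:1): theoretical n(NH4NO3) = 20.2527 mol, so theoretical mass = 20.2527 × 80.052 = 1621.27 g.
At 71.97% yield, actual mass of NH4NO3 = 1621.27 × 0.7197 = 1166.83 g.

1166.8 g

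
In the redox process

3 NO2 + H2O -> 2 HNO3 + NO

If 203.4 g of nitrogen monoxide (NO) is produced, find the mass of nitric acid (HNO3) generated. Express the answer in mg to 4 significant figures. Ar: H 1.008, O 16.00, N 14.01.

854200 mg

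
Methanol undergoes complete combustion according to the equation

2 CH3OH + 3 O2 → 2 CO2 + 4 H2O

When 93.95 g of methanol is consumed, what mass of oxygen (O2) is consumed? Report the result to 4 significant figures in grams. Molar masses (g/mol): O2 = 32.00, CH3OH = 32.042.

140.7 g

n(CH3OH) = 93.950 g / 32.042 g/mol = 2.9321 mol.
From the equation the CH3OH:O2 mole ratio is 2:3, so n(O2) = 2.9321 × 3/2 = 4.3981 mol.
Mass of O2 = 4.3981 mol × 32.00 g/mol = 140.74 g.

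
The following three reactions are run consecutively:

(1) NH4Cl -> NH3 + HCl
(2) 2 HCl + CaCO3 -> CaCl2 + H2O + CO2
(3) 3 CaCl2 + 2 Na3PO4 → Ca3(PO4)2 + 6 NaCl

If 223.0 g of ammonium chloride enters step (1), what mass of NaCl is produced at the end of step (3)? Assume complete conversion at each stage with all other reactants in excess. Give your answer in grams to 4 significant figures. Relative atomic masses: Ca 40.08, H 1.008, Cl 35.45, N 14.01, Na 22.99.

M(NH4Cl) = 14.01 + 4(1.008) + 35.45 = 53.492 g/mol.
M(NaCl) = 22.99 + 35.45 = 58.44 g/mol.
n(NH4Cl) = 223.0 / 53.492 = 4.1688 mol.
Reaction (1): NH4Cl→HCl ratio 1:1 ⇒ n(HCl) = 4.1688 mol.
Reaction (2): HCl→CaCl2 ratio 2:1 ⇒ n(CaCl2) = 2.0844 mol.
Reaction (3): CaCl2→NaCl ratio 3:6 ⇒ n(NaCl) = 4.1688 mol.
Mass of NaCl = 4.1688 × 58.44 = 243.63 g.

243.6 g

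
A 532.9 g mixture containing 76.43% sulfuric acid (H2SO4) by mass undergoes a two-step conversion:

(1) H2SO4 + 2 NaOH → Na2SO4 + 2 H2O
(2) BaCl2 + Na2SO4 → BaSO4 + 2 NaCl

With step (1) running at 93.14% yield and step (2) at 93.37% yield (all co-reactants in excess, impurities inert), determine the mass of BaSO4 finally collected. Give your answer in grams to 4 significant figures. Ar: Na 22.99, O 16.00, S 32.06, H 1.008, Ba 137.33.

Pure H2SO4 = 532.9 × 0.7643 = 407.30 g.
M(H2SO4) = 2(1.008) + 32.06 + 4(16.00) = 98.076 g/mol.
M(BaSO4) = 137.33 + 32.06 + 4(16.00) = 233.39 g/mol.
n(H2SO4) = 407.30 / 98.076 = 4.1529 mol.
Step 1 (H2SO4:Na2SO4 = 1:1): theoretical n(Na2SO4) = 4.1529 mol; at 93.14% yield, n(Na2SO4) = 3.8680 mol.
Step 2 (Na2SO4:BaSO4 = 1:1): theoretical n(BaSO4) = 3.8680 mol, so theoretical mass = 3.8680 × 233.39 = 902.75 g.
At 93.37% yield, actual mass of BaSO4 = 902.75 × 0.9337 = 842.89 g.

842.9 g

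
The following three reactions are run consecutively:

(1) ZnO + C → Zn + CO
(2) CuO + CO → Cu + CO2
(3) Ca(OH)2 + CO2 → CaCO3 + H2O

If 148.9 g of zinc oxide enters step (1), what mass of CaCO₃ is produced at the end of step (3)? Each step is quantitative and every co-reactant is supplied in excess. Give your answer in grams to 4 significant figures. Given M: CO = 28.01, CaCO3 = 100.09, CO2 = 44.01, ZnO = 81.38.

n(ZnO) = 148.9 / 81.38 = 1.8297 mol.
Reaction (1): ZnO→CO ratio 1:1 ⇒ n(CO) = 1.8297 mol.
Reaction (2): CO→CO2 ratio 1:1 ⇒ n(CO2) = 1.8297 mol.
Reaction (3): CO2→CaCO3 ratio 1:1 ⇒ n(CaCO3) = 1.8297 mol.
Mass of CaCO3 = 1.8297 × 100.09 = 183.13 g.

183.1 g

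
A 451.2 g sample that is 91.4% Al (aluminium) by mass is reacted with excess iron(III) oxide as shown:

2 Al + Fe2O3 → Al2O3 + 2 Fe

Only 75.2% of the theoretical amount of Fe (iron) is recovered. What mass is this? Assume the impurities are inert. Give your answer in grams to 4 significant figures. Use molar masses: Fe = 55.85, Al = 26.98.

642.0 g

Pure Al available = 451.2 g × 0.914 = 412.40 g.
n(Al) = 412.40 g / 26.98 g/mol = 15.285 mol.
From the equation the Al:Fe mole ratio is 2:2, so n(Fe) = 15.285 × 2/2 = 15.285 mol.
Mass of Fe = 15.285 mol × 55.85 g/mol = 853.68 g.
Actual mass collected = 853.68 g × 0.752 = 641.97 g.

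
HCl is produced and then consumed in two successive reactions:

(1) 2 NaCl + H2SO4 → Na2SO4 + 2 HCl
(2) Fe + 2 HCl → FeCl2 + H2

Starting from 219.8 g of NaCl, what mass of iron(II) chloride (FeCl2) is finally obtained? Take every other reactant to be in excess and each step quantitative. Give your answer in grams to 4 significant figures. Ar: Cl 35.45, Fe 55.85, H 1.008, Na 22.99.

238.4 g

M(NaCl) = 22.99 + 35.45 = 58.44 g/mol.
M(FeCl2) = 55.85 + 2(35.45) = 126.75 g/mol.
n(NaCl) = 219.80 / 58.44 = 3.7611 mol.
Step 1 gives a 2:2 ratio of NaCl to HCl, so n(HCl) = 3.7611 mol.
In step 2 the HCl:FeCl2 ratio is 2:1, so n(FeCl2) = 1.8806 mol.
Mass of FeCl2 = 1.8806 × 126.75 = 238.36 g.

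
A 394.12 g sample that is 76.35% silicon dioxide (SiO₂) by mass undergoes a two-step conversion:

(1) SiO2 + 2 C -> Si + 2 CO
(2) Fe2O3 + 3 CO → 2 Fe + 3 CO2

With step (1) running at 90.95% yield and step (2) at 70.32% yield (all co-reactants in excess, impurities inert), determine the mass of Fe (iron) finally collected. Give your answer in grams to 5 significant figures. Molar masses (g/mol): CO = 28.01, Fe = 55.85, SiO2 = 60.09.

238.49 g

Pure SiO2 = 394.12 × 0.7635 = 300.911 g.
n(SiO2) = 300.911 / 60.09 = 5.00767 mol.
Step 1 (SiO2:CO = 1:2): theoretical n(CO) = 10.0153 mol; at 90.95% yield, n(CO) = 9.10894 mol.
Step 2 (CO:Fe = 3:2): theoretical n(Fe) = 6.07263 mol, so theoretical mass = 6.07263 × 55.85 = 339.156 g.
At 70.32% yield, actual mass of Fe = 339.156 × 0.7032 = 238.495 g.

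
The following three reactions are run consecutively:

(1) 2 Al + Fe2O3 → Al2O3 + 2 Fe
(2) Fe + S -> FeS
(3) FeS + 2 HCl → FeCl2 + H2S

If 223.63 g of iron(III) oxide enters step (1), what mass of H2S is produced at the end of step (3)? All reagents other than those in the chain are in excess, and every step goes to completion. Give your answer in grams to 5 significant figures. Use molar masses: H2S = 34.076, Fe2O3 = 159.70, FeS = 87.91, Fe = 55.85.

n(Fe2O3) = 223.63 / 159.70 = 1.40031 mol.
Reaction (1): Fe2O3→Fe ratio 1:2 ⇒ n(Fe) = 2.80063 mol.
Reaction (2): Fe→FeS ratio 1:1 ⇒ n(FeS) = 2.80063 mol.
Reaction (3): FeS→H2S ratio 1:1 ⇒ n(H2S) = 2.80063 mol.
Mass of H2S = 2.80063 × 34.076 = 95.4341 g.

95.434 g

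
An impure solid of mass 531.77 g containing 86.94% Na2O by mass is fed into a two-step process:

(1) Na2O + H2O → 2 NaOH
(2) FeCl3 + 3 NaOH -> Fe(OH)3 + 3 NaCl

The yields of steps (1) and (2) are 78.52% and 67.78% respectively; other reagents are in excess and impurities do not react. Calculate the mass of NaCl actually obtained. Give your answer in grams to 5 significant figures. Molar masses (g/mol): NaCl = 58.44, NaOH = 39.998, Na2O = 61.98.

Pure Na2O = 531.77 × 0.8694 = 462.321 g.
n(Na2O) = 462.321 / 61.98 = 7.45919 mol.
Step 1 (Na2O:NaOH = 1:2): theoretical n(NaOH) = 14.9184 mol; at 78.52% yield, n(NaOH) = 11.7139 mol.
Step 2 (NaOH:NaCl = 3:3): theoretical n(NaCl) = 11.7139 mol, so theoretical mass = 11.7139 × 58.44 = 684.561 g.
At 67.78% yield, actual mass of NaCl = 684.561 × 0.6778 = 463.996 g.

464.00 g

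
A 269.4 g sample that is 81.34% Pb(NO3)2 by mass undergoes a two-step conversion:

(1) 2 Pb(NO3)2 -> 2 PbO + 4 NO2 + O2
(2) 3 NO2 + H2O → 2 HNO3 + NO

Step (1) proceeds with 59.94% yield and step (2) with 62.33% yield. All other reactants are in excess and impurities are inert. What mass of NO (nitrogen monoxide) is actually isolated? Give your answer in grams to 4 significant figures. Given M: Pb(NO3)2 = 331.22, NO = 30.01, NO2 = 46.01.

4.945 g

Pure Pb(NO3)2 = 269.4 × 0.8134 = 219.13 g.
n(Pb(NO3)2) = 219.13 / 331.22 = 0.66158 mol.
Step 1 (Pb(NO3)2:NO2 = 2:4): theoretical n(NO2) = 1.3232 mol; at 59.94% yield, n(NO2) = 0.79311 mol.
Step 2 (NO2:NO = 3:1): theoretical n(NO) = 0.26437 mol, so theoretical mass = 0.26437 × 30.01 = 7.9337 g.
At 62.33% yield, actual mass of NO = 7.9337 × 0.6233 = 4.9451 g.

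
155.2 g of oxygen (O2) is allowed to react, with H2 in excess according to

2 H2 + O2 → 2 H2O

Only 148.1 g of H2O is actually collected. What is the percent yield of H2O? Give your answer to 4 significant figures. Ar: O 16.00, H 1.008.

M(O2) = 2(16.00) = 32.00 g/mol.
M(H2O) = 2(1.008) + 16.00 = 18.016 g/mol.
n(O2) = 155.20 g / 32.00 g/mol = 4.8500 mol.
From the equation the O2:H2O mole ratio is 1:2, so n(H2O) = 4.8500 × 2/1 = 9.7000 mol.
Mass of H2O = 9.7000 mol × 18.016 g/mol = 174.76 g.
This is the theoretical yield. Percent yield = 148.1 g / 174.76 g × 100% = 84.747%.

84.75 %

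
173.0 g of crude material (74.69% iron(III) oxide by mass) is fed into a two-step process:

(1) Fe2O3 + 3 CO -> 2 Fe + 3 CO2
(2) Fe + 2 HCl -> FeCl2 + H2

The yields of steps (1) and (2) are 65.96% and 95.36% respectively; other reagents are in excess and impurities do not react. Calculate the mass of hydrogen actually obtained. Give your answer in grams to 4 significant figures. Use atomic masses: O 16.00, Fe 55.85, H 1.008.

2.052 g

Pure Fe2O3 = 173.0 × 0.7469 = 129.21 g.
M(Fe2O3) = 2(55.85) + 3(16.00) = 159.70 g/mol.
M(H2) = 2(1.008) = 2.016 g/mol.
n(Fe2O3) = 129.21 / 159.70 = 0.80910 mol.
Step 1 (Fe2O3:Fe = 1:2): theoretical n(Fe) = 1.6182 mol; at 65.96% yield, n(Fe) = 1.0674 mol.
Step 2 (Fe:H2 = 1:1): theoretical n(H2) = 1.0674 mol, so theoretical mass = 1.0674 × 2.016 = 2.1518 g.
At 95.36% yield, actual mass of H2 = 2.1518 × 0.9536 = 2.0520 g.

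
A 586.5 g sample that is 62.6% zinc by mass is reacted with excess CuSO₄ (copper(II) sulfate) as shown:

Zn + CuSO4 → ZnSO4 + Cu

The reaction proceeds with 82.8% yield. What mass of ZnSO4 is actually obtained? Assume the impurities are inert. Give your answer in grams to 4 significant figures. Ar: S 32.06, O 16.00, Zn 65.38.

750.7 g

Pure Zn available = 586.5 g × 0.626 = 367.15 g.
M(Zn) = 65.38 g/mol.
M(ZnSO4) = 65.38 + 32.06 + 4(16.00) = 161.44 g/mol.
n(Zn) = 367.15 g / 65.38 g/mol = 5.6156 mol.
From the equation the Zn:ZnSO4 mole ratio is 1:1, so n(ZnSO4) = 5.6156 × 1/1 = 5.6156 mol.
Mass of ZnSO4 = 5.6156 mol × 161.44 g/mol = 906.59 g.
Actual mass collected = 906.59 g × 0.828 = 750.65 g.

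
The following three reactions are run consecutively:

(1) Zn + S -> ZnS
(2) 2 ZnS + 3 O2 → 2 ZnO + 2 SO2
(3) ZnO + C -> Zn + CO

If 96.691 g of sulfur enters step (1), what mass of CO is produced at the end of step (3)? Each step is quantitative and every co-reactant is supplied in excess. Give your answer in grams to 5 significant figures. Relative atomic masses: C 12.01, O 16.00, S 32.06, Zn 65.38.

84.476 g

M(S) = 32.06 g/mol.
M(CO) = 12.01 + 16.00 = 28.01 g/mol.
n(S) = 96.691 / 32.06 = 3.01594 mol.
Reaction (1): S→ZnS ratio 1:1 ⇒ n(ZnS) = 3.01594 mol.
Reaction (2): ZnS→ZnO ratio 2:2 ⇒ n(ZnO) = 3.01594 mol.
Reaction (3): ZnO→CO ratio 1:1 ⇒ n(CO) = 3.01594 mol.
Mass of CO = 3.01594 × 28.01 = 84.4764 g.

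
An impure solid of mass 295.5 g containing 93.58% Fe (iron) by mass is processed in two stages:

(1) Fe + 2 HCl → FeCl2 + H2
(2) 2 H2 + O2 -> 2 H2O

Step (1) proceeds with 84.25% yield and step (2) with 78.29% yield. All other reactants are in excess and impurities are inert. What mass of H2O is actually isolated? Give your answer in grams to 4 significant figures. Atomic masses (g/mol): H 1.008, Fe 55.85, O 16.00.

58.84 g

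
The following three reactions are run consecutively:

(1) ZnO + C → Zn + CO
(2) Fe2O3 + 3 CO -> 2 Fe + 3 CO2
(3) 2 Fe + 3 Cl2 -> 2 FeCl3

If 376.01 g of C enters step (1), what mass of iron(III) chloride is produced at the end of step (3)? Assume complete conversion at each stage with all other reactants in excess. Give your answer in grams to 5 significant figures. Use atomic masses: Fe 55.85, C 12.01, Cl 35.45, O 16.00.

M(C) = 12.01 g/mol.
M(FeCl3) = 55.85 + 3(35.45) = 162.20 g/mol.
n(C) = 376.01 / 12.01 = 31.3081 mol.
Reaction (1): C→CO ratio 1:1 ⇒ n(CO) = 31.3081 mol.
Reaction (2): CO→Fe ratio 3:2 ⇒ n(Fe) = 20.8721 mol.
Reaction (3): Fe→FeCl3 ratio 2:2 ⇒ n(FeCl3) = 20.8721 mol.
Mass of FeCl3 = 20.8721 × 162.20 = 3385.45 g.

3385.4 g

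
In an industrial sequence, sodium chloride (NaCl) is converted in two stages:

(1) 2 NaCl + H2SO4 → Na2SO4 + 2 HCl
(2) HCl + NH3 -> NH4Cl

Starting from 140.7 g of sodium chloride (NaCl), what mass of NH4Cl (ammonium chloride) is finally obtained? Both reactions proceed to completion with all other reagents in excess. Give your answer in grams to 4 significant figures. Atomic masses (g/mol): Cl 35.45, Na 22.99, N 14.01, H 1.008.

128.8 g

M(NaCl) = 22.99 + 35.45 = 58.44 g/mol.
M(NH4Cl) = 14.01 + 4(1.008) + 35.45 = 53.492 g/mol.
n(NaCl) = 140.70 / 58.44 = 2.4076 mol.
Step 1 gives a 2:2 ratio of NaCl to HCl, so n(HCl) = 2.4076 mol.
In step 2 the HCl:NH4Cl ratio is 1:1, so n(NH4Cl) = 2.4076 mol.
Mass of NH4Cl = 2.4076 × 53.492 = 128.79 g.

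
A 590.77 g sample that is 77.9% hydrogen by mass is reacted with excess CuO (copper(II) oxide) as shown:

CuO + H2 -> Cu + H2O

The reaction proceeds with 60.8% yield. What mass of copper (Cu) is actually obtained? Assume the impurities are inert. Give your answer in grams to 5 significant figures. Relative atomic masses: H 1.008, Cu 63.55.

8820.3 g

Pure H2 available = 590.77 g × 0.779 = 460.210 g.
M(H2) = 2(1.008) = 2.016 g/mol.
M(Cu) = 63.55 g/mol.
n(H2) = 460.210 g / 2.016 g/mol = 228.279 mol.
From the equation the H2:Cu mole ratio is 1:1, so n(Cu) = 228.279 × 1/1 = 228.279 mol.
Mass of Cu = 228.279 mol × 63.55 g/mol = 14507.1 g.
Actual mass collected = 14507.1 g × 0.608 = 8820.32 g.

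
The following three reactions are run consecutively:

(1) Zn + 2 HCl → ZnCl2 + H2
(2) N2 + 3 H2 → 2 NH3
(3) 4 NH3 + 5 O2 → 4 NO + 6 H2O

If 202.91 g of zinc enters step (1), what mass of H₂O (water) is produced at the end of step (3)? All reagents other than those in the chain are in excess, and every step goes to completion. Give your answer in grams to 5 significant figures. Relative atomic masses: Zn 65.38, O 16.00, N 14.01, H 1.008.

M(Zn) = 65.38 g/mol.
M(H2O) = 2(1.008) + 16.00 = 18.016 g/mol.
n(Zn) = 202.91 / 65.38 = 3.10355 mol.
Reaction (1): Zn→H2 ratio 1:1 ⇒ n(H2) = 3.10355 mol.
Reaction (2): H2→NH3 ratio 3:2 ⇒ n(NH3) = 2.06903 mol.
Reaction (3): NH3→H2O ratio 4:6 ⇒ n(H2O) = 3.10355 mol.
Mass of H2O = 3.10355 × 18.016 = 55.9135 g.

55.914 g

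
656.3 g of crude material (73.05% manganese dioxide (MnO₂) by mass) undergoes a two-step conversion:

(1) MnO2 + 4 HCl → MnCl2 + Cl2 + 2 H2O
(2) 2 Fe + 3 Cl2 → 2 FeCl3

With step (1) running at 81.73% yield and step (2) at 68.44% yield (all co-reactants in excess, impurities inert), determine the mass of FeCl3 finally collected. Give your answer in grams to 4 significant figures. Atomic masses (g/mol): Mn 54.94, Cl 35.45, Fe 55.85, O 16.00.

Pure MnO2 = 656.3 × 0.7305 = 479.43 g.
M(MnO2) = 54.94 + 2(16.00) = 86.94 g/mol.
M(FeCl3) = 55.85 + 3(35.45) = 162.20 g/mol.
n(MnO2) = 479.43 / 86.94 = 5.5145 mol.
Step 1 (MnO2:Cl2 = 1:1): theoretical n(Cl2) = 5.5145 mol; at 81.73% yield, n(Cl2) = 4.5070 mol.
Step 2 (Cl2:FeCl3 = 3:2): theoretical n(FeCl3) = 3.0046 mol, so theoretical mass = 3.0046 × 162.20 = 487.35 g.
At 68.44% yield, actual mass of FeCl3 = 487.35 × 0.6844 = 333.54 g.

333.5 g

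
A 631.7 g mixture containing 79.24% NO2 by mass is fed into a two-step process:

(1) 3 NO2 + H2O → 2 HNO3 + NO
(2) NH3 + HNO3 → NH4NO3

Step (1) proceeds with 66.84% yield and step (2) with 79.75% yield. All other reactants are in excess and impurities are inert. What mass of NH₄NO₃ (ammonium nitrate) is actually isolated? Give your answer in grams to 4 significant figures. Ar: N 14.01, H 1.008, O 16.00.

309.5 g

Pure NO2 = 631.7 × 0.7924 = 500.56 g.
M(NO2) = 14.01 + 2(16.00) = 46.01 g/mol.
M(NH4NO3) = 2(14.01) + 4(1.008) + 3(16.00) = 80.052 g/mol.
n(NO2) = 500.56 / 46.01 = 10.879 mol.
Step 1 (NO2:HNO3 = 3:2): theoretical n(HNO3) = 7.2529 mol; at 66.84% yield, n(HNO3) = 4.8478 mol.
Step 2 (HNO3:NH4NO3 = 1:1): theoretical n(NH4NO3) = 4.8478 mol, so theoretical mass = 4.8478 × 80.052 = 388.08 g.
At 79.75% yield, actual mass of NH4NO3 = 388.08 × 0.7975 = 309.49 g.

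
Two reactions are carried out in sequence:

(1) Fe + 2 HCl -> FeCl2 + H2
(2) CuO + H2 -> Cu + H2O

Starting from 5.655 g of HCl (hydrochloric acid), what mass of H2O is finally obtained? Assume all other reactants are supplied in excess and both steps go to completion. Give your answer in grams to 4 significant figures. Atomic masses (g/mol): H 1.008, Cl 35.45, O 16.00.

M(HCl) = 1.008 + 35.45 = 36.458 g/mol.
M(H2O) = 2(1.008) + 16.00 = 18.016 g/mol.
n(HCl) = 5.6550 / 36.458 = 0.15511 mol.
Step 1 gives a 2:1 ratio of HCl to H2, so n(H2) = 0.077555 mol.
In step 2 the H2:H2O ratio is 1:1, so n(H2O) = 0.077555 mol.
Mass of H2O = 0.077555 × 18.016 = 1.3972 g.

1.397 g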